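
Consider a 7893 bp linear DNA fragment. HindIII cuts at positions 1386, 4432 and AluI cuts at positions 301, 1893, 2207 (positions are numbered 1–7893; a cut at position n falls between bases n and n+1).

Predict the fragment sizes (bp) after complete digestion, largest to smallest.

Combined cut positions (sorted): 301, 1386, 1893, 2207, 4432.
Linear molecule, 5 cuts → 6 fragments:
  301 − 0 = 301 bp
  1386 − 301 = 1085 bp
  1893 − 1386 = 507 bp
  2207 − 1893 = 314 bp
  4432 − 2207 = 2225 bp
  7893 − 4432 = 3461 bp
Sorted largest to smallest: 3461, 2225, 1085, 507, 314, 301 bp.

3461, 2225, 1085, 507, 314, 301 bp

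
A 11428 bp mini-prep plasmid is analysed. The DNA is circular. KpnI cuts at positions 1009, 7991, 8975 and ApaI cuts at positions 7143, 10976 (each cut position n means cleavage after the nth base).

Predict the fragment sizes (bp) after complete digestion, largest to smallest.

Combined cut positions (sorted): 1009, 7143, 7991, 8975, 10976.
Circular molecule, 5 cuts → 5 fragments:
  7143 − 1009 = 6134 bp
  7991 − 7143 = 848 bp
  8975 − 7991 = 984 bp
  10976 − 8975 = 2001 bp
  wrap: 11428 − 10976 + 1009 = 1461 bp
Sorted largest to smallest: 6134, 2001, 1461, 984, 848 bp.

6134, 2001, 1461, 984, 848 bp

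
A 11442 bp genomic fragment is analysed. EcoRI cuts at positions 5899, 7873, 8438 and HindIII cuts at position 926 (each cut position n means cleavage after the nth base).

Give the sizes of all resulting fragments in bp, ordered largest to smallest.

4973, 3004, 1974, 926, 565 bp

Combined cut positions (sorted): 926, 5899, 7873, 8438.
Linear molecule, 4 cuts → 5 fragments:
  926 − 0 = 926 bp
  5899 − 926 = 4973 bp
  7873 − 5899 = 1974 bp
  8438 − 7873 = 565 bp
  11442 − 8438 = 3004 bp
Sorted largest to smallest: 4973, 3004, 1974, 926, 565 bp.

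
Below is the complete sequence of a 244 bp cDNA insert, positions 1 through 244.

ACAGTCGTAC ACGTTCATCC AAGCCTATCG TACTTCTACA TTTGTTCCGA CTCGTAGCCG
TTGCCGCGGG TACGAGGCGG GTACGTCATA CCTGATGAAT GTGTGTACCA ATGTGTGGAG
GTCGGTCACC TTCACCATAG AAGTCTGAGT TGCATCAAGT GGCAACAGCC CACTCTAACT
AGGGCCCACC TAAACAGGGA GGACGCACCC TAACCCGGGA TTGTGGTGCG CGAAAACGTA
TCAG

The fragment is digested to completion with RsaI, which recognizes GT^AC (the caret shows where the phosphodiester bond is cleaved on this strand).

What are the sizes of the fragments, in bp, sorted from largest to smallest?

138, 40, 24, 23, 11, 8 bp

RsaI sites (GTAC) start at positions 7, 30, 70, 81, 105.
RsaI cuts after base 2 of each site, so after positions 8, 31, 71, 82, 106.
Linear molecule, 5 cuts → 6 fragments:
  1–8 → 8 bp
  9–31 → 23 bp
  32–71 → 40 bp
  72–82 → 11 bp
  83–106 → 24 bp
  107–244 → 138 bp
Sorted largest to smallest: 138, 40, 24, 23, 11, 8 bp.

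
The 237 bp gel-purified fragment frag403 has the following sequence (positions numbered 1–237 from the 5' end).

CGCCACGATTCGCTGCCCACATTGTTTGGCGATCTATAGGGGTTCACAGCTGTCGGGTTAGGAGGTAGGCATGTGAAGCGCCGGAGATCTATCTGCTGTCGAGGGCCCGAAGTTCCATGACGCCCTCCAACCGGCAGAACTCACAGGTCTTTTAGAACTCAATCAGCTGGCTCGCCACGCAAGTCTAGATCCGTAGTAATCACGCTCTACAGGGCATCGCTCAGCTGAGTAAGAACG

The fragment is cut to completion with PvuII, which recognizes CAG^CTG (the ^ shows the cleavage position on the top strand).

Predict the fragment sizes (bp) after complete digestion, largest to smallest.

117, 58, 49, 13 bp

PvuII sites (CAGCTG) start at positions 47, 164, 222.
PvuII cuts after base 3 of each site, so after positions 49, 166, 224.
Linear molecule, 3 cuts → 4 fragments:
  1–49 → 49 bp
  50–166 → 117 bp
  167–224 → 58 bp
  225–237 → 13 bp
Sorted largest to smallest: 117, 58, 49, 13 bp.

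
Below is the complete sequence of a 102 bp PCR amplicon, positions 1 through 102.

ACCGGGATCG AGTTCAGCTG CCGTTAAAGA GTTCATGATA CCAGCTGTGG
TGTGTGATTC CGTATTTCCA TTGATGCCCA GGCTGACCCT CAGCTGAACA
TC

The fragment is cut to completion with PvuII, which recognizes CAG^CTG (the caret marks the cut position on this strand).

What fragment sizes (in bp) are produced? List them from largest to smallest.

PvuII sites (CAGCTG) start at positions 15, 42, 91.
PvuII cuts after base 3 of each site, so after positions 17, 44, 93.
Linear molecule, 3 cuts → 4 fragments:
  1–17 → 17 bp
  18–44 → 27 bp
  45–93 → 49 bp
  94–102 → 9 bp
Sorted largest to smallest: 49, 27, 17, 9 bp.

49, 27, 17, 9 bp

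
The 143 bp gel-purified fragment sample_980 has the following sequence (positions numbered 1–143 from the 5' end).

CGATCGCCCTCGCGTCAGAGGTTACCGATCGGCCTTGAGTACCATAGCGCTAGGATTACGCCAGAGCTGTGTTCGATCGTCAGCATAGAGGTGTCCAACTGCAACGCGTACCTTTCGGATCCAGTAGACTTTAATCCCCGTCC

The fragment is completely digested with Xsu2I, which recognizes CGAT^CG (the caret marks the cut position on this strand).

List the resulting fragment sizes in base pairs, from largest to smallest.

Xsu2I sites (CGATCG) start at positions 1, 26, 74.
Xsu2I cuts after base 4 of each site, so after positions 4, 29, 77.
Linear molecule, 3 cuts → 4 fragments:
  1–4 → 4 bp
  5–29 → 25 bp
  30–77 → 48 bp
  78–143 → 66 bp
Sorted largest to smallest: 66, 48, 25, 4 bp.

66, 48, 25, 4 bp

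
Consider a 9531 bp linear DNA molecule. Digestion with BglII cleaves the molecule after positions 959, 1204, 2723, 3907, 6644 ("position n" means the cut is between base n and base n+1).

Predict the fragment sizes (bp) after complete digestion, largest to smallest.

Linear molecule, 5 cuts → 6 fragments:
  959 − 0 = 959 bp
  1204 − 959 = 245 bp
  2723 − 1204 = 1519 bp
  3907 − 2723 = 1184 bp
  6644 − 3907 = 2737 bp
  9531 − 6644 = 2887 bp
Sorted largest to smallest: 2887, 2737, 1519, 1184, 959, 245 bp.

2887, 2737, 1519, 1184, 959, 245 bp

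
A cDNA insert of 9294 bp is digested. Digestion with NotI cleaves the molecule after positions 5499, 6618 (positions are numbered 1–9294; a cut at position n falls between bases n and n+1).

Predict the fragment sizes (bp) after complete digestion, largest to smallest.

5499, 2676, 1119 bp

Linear molecule, 2 cuts → 3 fragments:
  5499 − 0 = 5499 bp
  6618 − 5499 = 1119 bp
  9294 − 6618 = 2676 bp
Sorted largest to smallest: 5499, 2676, 1119 bp.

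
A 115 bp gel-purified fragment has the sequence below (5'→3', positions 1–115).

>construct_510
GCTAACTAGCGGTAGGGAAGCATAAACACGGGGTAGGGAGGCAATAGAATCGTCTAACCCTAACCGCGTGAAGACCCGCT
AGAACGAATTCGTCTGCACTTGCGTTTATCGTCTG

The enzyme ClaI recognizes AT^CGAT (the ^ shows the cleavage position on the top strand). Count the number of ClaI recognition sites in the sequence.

0

No occurrence of ATCGAT is present in the sequence.
ClaI does not cut: 0 sites.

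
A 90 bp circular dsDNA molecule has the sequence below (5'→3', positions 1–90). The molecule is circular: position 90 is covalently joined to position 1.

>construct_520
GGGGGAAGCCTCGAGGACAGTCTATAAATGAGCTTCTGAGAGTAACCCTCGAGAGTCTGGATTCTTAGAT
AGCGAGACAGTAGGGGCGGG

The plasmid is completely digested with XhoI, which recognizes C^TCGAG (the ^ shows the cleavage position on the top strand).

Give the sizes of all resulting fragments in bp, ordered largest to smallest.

52, 38 bp

XhoI sites (CTCGAG) start at positions 10, 48.
XhoI cuts after the first base of each site, so after positions 10, 48.
Circular molecule, 2 cuts → 2 fragments:
  11–48 → 38 bp
  49–90 then 1–10 → 42 + 10 = 52 bp
Sorted largest to smallest: 52, 38 bp.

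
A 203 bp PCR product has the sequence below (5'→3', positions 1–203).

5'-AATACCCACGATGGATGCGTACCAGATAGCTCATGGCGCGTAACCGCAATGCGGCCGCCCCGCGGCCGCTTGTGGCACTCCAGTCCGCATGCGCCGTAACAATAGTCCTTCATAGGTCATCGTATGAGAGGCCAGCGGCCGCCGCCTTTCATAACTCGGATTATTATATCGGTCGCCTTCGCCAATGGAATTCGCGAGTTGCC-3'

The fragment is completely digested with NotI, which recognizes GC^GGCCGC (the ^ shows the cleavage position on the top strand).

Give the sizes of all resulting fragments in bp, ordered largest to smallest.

73, 67, 52, 11 bp

NotI sites (GCGGCCGC) start at positions 51, 62, 135.
NotI cuts after base 2 of each site, so after positions 52, 63, 136.
Linear molecule, 3 cuts → 4 fragments:
  1–52 → 52 bp
  53–63 → 11 bp
  64–136 → 73 bp
  137–203 → 67 bp
Sorted largest to smallest: 73, 67, 52, 11 bp.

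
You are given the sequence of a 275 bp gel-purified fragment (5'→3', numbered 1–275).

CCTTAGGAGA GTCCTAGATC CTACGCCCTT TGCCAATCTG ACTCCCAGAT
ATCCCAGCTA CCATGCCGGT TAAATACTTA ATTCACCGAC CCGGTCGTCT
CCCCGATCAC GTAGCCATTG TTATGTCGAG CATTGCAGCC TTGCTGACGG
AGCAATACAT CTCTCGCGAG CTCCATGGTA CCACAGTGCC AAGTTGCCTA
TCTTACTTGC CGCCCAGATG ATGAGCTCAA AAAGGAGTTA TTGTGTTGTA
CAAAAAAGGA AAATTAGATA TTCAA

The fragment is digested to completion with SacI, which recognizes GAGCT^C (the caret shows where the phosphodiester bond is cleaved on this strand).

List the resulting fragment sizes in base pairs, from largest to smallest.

SacI sites (GAGCTC) start at positions 168, 223.
SacI cuts after base 5 of each site (before the last base), so after positions 172, 227.
Linear molecule, 2 cuts → 3 fragments:
  1–172 → 172 bp
  173–227 → 55 bp
  228–275 → 48 bp
Sorted largest to smallest: 172, 55, 48 bp.

172, 55, 48 bp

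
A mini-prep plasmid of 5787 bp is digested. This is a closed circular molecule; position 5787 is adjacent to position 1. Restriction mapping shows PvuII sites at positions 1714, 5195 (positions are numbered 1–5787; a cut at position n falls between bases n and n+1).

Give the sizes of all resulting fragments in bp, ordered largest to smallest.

3481, 2306 bp

Circular molecule, 2 cuts → 2 fragments:
  5195 − 1714 = 3481 bp
  wrap: 5787 − 5195 + 1714 = 2306 bp
Sorted largest to smallest: 3481, 2306 bp.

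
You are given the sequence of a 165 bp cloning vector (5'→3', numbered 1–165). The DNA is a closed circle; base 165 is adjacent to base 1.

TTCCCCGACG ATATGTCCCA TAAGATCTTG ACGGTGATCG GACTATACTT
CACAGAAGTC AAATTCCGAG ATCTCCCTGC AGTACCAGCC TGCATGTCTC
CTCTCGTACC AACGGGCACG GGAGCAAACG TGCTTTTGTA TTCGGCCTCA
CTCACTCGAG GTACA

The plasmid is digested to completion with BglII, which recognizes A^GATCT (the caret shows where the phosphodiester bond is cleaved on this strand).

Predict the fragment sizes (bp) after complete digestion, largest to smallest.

BglII sites (AGATCT) start at positions 23, 69.
BglII cuts after the first base of each site, so after positions 23, 69.
Circular molecule, 2 cuts → 2 fragments:
  24–69 → 46 bp
  70–165 then 1–23 → 96 + 23 = 119 bp
Sorted largest to smallest: 119, 46 bp.

119, 46 bp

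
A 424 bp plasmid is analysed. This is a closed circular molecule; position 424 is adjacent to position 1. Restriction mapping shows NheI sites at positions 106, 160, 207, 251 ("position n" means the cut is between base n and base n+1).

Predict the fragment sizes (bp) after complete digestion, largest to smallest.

279, 54, 47, 44 bp

Circular molecule, 4 cuts → 4 fragments:
  160 − 106 = 54 bp
  207 − 160 = 47 bp
  251 − 207 = 44 bp
  wrap: 424 − 251 + 106 = 279 bp
Sorted largest to smallest: 279, 54, 47, 44 bp.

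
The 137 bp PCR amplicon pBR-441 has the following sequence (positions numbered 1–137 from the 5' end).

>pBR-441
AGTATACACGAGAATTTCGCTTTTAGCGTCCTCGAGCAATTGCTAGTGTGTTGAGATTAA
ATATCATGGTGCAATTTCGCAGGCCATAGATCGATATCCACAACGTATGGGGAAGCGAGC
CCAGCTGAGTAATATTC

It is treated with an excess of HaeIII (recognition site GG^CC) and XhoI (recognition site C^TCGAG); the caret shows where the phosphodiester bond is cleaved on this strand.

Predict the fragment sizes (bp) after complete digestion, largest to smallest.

The HaeIII site (GGCC) starts at position 82.
HaeIII cuts after base 2 of each site, so after position 83.
The XhoI site (CTCGAG) starts at position 31.
XhoI cuts after the first base of each site, so after position 31.
Combined cut positions: 31, 83.
Linear molecule, 2 cuts → 3 fragments:
  1–31 → 31 bp
  32–83 → 52 bp
  84–137 → 54 bp
Sorted largest to smallest: 54, 52, 31 bp.

54, 52, 31 bp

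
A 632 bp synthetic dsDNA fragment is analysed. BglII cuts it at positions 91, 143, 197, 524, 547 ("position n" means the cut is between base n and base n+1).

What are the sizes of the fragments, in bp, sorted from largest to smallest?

327, 91, 85, 54, 52, 23 bp

Linear molecule, 5 cuts → 6 fragments:
  91 − 0 = 91 bp
  143 − 91 = 52 bp
  197 − 143 = 54 bp
  524 − 197 = 327 bp
  547 − 524 = 23 bp
  632 − 547 = 85 bp
Sorted largest to smallest: 327, 91, 85, 54, 52, 23 bp.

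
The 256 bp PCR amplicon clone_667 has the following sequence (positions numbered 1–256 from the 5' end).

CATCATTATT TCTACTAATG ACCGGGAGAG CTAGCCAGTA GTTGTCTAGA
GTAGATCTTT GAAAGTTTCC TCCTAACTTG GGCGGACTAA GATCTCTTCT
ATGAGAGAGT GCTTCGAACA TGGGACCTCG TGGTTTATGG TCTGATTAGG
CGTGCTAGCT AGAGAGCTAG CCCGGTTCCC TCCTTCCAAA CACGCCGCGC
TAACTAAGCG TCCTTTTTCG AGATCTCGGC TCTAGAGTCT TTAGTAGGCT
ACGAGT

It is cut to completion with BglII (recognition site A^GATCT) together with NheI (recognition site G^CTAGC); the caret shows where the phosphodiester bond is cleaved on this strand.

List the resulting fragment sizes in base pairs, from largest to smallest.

BglII sites (AGATCT) start at positions 53, 90, 221.
BglII cuts after the first base of each site, so after positions 53, 90, 221.
NheI sites (GCTAGC) start at positions 30, 154, 166.
NheI cuts after the first base of each site, so after positions 30, 154, 166.
Combined cut positions: 30, 53, 90, 154, 166, 221.
Linear molecule, 6 cuts → 7 fragments:
  1–30 → 30 bp
  31–53 → 23 bp
  54–90 → 37 bp
  91–154 → 64 bp
  155–166 → 12 bp
  167–221 → 55 bp
  222–256 → 35 bp
Sorted largest to smallest: 64, 55, 37, 35, 30, 23, 12 bp.

64, 55, 37, 35, 30, 23, 12 bp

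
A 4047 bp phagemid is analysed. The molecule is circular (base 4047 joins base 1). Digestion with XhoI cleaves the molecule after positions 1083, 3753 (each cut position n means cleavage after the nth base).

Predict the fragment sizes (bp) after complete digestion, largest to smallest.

Circular molecule, 2 cuts → 2 fragments:
  3753 − 1083 = 2670 bp
  wrap: 4047 − 3753 + 1083 = 1377 bp
Sorted largest to smallest: 2670, 1377 bp.

2670, 1377 bp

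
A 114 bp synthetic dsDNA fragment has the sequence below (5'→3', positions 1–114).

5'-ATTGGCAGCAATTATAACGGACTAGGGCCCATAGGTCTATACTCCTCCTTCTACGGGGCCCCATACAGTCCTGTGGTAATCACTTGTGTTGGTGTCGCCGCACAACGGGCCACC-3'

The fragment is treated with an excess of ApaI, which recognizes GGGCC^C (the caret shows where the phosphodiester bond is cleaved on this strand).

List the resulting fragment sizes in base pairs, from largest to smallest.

54, 31, 29 bp

ApaI sites (GGGCCC) start at positions 25, 56.
ApaI cuts after base 5 of each site (before the last base), so after positions 29, 60.
Linear molecule, 2 cuts → 3 fragments:
  1–29 → 29 bp
  30–60 → 31 bp
  61–114 → 54 bp
Sorted largest to smallest: 54, 31, 29 bp.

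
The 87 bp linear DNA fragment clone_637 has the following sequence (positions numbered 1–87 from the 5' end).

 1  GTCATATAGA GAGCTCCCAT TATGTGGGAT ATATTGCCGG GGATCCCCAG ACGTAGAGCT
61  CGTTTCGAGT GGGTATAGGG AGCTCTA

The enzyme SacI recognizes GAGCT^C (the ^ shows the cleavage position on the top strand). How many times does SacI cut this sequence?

GAGCTC occurs starting at positions 11, 56, 80.
SacI cuts at 3 sites.

3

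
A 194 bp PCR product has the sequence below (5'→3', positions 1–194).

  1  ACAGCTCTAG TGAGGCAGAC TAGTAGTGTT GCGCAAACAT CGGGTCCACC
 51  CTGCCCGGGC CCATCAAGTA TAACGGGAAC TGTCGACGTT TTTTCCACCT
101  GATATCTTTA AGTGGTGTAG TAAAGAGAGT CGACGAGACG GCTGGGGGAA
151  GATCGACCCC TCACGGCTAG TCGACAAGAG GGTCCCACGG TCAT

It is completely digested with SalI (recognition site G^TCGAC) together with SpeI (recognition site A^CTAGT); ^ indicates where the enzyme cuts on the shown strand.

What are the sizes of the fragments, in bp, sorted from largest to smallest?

63, 47, 41, 24, 19 bp

SalI sites (GTCGAC) start at positions 82, 129, 170.
SalI cuts after the first base of each site, so after positions 82, 129, 170.
The SpeI site (ACTAGT) starts at position 19.
SpeI cuts after the first base of each site, so after position 19.
Combined cut positions: 19, 82, 129, 170.
Linear molecule, 4 cuts → 5 fragments:
  1–19 → 19 bp
  20–82 → 63 bp
  83–129 → 47 bp
  130–170 → 41 bp
  171–194 → 24 bp
Sorted largest to smallest: 63, 47, 41, 24, 19 bp.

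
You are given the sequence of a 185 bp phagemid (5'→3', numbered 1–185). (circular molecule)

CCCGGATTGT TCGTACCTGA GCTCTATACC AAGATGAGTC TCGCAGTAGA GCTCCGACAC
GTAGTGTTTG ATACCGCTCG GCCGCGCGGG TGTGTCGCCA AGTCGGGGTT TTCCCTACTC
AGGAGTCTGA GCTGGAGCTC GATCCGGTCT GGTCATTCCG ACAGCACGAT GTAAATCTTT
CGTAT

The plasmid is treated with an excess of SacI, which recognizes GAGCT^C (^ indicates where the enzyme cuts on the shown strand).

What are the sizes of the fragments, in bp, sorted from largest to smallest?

86, 69, 30 bp

SacI sites (GAGCTC) start at positions 19, 49, 135.
SacI cuts after base 5 of each site (before the last base), so after positions 23, 53, 139.
Circular molecule, 3 cuts → 3 fragments:
  24–53 → 30 bp
  54–139 → 86 bp
  140–185 then 1–23 → 46 + 23 = 69 bp
Sorted largest to smallest: 86, 69, 30 bp.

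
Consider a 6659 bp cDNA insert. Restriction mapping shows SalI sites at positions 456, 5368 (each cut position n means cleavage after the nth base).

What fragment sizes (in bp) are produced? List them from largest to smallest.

Linear molecule, 2 cuts → 3 fragments:
  456 − 0 = 456 bp
  5368 − 456 = 4912 bp
  6659 − 5368 = 1291 bp
Sorted largest to smallest: 4912, 1291, 456 bp.

4912, 1291, 456 bp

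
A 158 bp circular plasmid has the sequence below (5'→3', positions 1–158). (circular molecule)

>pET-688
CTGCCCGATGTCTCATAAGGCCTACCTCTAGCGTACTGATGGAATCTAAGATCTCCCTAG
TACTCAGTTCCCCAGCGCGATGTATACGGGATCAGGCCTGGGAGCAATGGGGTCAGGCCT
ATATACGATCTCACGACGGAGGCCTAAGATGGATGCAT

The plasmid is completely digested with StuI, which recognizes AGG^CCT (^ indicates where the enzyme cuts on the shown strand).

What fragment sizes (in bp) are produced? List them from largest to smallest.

76, 36, 25, 21 bp

StuI sites (AGGCCT) start at positions 18, 94, 115, 140.
StuI cuts after base 3 of each site, so after positions 20, 96, 117, 142.
Circular molecule, 4 cuts → 4 fragments:
  21–96 → 76 bp
  97–117 → 21 bp
  118–142 → 25 bp
  143–158 then 1–20 → 16 + 20 = 36 bp
Sorted largest to smallest: 76, 36, 25, 21 bp.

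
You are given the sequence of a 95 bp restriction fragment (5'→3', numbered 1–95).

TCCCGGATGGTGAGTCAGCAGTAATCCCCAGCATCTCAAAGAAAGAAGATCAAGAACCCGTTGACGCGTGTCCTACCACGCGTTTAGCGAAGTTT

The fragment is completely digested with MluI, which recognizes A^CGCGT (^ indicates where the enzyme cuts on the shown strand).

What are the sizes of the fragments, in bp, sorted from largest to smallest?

MluI sites (ACGCGT) start at positions 64, 78.
MluI cuts after the first base of each site, so after positions 64, 78.
Linear molecule, 2 cuts → 3 fragments:
  1–64 → 64 bp
  65–78 → 14 bp
  79–95 → 17 bp
Sorted largest to smallest: 64, 17, 14 bp.

64, 17, 14 bp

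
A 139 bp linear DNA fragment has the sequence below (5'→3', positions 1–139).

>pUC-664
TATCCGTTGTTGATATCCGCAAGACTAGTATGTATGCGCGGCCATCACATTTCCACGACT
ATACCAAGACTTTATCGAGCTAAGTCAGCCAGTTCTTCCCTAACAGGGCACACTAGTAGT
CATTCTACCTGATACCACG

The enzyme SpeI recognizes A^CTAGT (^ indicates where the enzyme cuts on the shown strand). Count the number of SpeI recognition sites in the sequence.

ACTAGT occurs starting at positions 24, 112.
SpeI cuts at 2 sites.

2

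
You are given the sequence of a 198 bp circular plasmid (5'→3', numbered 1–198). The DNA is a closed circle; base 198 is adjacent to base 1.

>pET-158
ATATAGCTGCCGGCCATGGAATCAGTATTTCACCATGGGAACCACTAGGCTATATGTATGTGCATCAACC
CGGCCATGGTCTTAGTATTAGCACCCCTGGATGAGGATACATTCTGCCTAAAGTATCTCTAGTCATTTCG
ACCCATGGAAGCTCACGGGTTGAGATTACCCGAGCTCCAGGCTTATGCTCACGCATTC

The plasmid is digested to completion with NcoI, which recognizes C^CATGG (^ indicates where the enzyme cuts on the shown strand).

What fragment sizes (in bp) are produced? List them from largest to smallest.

NcoI sites (CCATGG) start at positions 14, 33, 74, 143.
NcoI cuts after the first base of each site, so after positions 14, 33, 74, 143.
Circular molecule, 4 cuts → 4 fragments:
  15–33 → 19 bp
  34–74 → 41 bp
  75–143 → 69 bp
  144–198 then 1–14 → 55 + 14 = 69 bp
Sorted largest to smallest: 69, 69, 41, 19 bp.

69, 69, 41, 19 bp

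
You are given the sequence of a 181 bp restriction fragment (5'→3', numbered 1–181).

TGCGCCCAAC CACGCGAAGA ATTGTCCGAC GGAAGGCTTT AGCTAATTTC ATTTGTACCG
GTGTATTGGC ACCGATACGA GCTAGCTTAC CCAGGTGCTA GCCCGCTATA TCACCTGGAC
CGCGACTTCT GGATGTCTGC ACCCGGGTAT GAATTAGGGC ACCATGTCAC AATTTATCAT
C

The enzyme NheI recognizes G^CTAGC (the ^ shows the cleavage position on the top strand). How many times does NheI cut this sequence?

2

GCTAGC occurs starting at positions 81, 97.
NheI cuts at 2 sites.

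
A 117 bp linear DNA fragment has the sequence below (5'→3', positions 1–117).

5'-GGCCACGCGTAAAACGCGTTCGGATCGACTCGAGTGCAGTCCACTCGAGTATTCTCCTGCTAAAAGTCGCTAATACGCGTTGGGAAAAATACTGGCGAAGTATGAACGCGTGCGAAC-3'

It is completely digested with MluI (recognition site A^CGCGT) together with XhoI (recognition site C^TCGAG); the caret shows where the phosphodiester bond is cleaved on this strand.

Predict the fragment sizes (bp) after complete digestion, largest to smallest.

MluI sites (ACGCGT) start at positions 5, 14, 75, 106.
MluI cuts after the first base of each site, so after positions 5, 14, 75, 106.
XhoI sites (CTCGAG) start at positions 29, 44.
XhoI cuts after the first base of each site, so after positions 29, 44.
Combined cut positions: 5, 14, 29, 44, 75, 106.
Linear molecule, 6 cuts → 7 fragments:
  1–5 → 5 bp
  6–14 → 9 bp
  15–29 → 15 bp
  30–44 → 15 bp
  45–75 → 31 bp
  76–106 → 31 bp
  107–117 → 11 bp
Sorted largest to smallest: 31, 31, 15, 15, 11, 9, 5 bp.

31, 31, 15, 15, 11, 9, 5 bp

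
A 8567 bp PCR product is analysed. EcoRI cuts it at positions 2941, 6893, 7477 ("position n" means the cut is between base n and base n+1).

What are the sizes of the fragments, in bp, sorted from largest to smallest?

3952, 2941, 1090, 584 bp

Linear molecule, 3 cuts → 4 fragments:
  2941 − 0 = 2941 bp
  6893 − 2941 = 3952 bp
  7477 − 6893 = 584 bp
  8567 − 7477 = 1090 bp
Sorted largest to smallest: 3952, 2941, 1090, 584 bp.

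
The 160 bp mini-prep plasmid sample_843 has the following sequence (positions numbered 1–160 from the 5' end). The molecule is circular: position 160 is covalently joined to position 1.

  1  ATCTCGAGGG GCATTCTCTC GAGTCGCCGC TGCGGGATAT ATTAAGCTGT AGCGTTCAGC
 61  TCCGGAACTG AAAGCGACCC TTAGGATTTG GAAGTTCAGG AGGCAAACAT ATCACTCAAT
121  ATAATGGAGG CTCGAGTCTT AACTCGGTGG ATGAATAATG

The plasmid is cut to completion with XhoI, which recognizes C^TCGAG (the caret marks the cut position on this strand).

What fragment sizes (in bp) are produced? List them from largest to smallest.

XhoI sites (CTCGAG) start at positions 3, 18, 131.
XhoI cuts after the first base of each site, so after positions 3, 18, 131.
Circular molecule, 3 cuts → 3 fragments:
  4–18 → 15 bp
  19–131 → 113 bp
  132–160 then 1–3 → 29 + 3 = 32 bp
Sorted largest to smallest: 113, 32, 15 bp.

113, 32, 15 bp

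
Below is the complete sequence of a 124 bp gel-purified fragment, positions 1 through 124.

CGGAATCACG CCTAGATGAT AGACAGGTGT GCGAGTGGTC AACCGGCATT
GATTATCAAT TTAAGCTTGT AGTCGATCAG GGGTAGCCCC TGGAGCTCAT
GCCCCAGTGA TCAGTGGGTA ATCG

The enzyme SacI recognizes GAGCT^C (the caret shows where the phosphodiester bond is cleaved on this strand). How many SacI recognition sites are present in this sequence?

GAGCTC occurs starting at position 93.
SacI cuts at 1 site.

1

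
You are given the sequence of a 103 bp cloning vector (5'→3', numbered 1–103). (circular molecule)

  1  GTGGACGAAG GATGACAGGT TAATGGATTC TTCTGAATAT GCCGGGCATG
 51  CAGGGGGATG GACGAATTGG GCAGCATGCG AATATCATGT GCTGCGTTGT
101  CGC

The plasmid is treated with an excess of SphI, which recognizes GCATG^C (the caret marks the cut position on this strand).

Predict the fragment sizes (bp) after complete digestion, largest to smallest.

75, 28 bp

SphI sites (GCATGC) start at positions 46, 74.
SphI cuts after base 5 of each site (before the last base), so after positions 50, 78.
Circular molecule, 2 cuts → 2 fragments:
  51–78 → 28 bp
  79–103 then 1–50 → 25 + 50 = 75 bp
Sorted largest to smallest: 75, 28 bp.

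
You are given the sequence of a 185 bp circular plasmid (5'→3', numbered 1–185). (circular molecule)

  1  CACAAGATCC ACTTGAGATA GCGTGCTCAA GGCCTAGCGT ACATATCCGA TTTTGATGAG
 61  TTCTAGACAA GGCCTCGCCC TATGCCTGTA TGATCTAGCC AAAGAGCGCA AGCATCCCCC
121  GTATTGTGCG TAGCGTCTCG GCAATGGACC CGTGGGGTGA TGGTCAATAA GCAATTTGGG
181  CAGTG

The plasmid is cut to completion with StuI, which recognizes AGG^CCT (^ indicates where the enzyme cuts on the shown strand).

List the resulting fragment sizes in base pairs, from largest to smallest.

145, 40 bp

StuI sites (AGGCCT) start at positions 30, 70.
StuI cuts after base 3 of each site, so after positions 32, 72.
Circular molecule, 2 cuts → 2 fragments:
  33–72 → 40 bp
  73–185 then 1–32 → 113 + 32 = 145 bp
Sorted largest to smallest: 145, 40 bp.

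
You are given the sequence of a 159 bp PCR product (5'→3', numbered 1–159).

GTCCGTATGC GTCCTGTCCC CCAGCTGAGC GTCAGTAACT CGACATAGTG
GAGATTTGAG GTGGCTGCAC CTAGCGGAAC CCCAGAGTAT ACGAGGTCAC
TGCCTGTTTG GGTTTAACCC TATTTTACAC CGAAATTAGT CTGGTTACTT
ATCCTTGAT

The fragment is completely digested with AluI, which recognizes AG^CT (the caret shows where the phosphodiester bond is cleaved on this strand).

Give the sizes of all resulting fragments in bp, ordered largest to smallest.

135, 24 bp

The AluI site (AGCT) starts at position 23.
AluI cuts after base 2 of each site, so after position 24.
Linear molecule, 1 cut → 2 fragments:
  1–24 → 24 bp
  25–159 → 135 bp
Sorted largest to smallest: 135, 24 bp.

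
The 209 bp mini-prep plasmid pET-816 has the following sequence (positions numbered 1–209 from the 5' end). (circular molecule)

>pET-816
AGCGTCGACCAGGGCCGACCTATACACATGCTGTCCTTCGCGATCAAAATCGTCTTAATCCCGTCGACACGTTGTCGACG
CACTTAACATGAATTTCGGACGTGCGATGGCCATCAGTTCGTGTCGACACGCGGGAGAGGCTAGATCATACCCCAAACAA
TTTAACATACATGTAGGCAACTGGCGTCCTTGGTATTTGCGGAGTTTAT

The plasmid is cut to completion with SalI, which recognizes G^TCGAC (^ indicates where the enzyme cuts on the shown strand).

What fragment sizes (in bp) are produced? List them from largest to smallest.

90, 59, 49, 11 bp

SalI sites (GTCGAC) start at positions 4, 63, 74, 123.
SalI cuts after the first base of each site, so after positions 4, 63, 74, 123.
Circular molecule, 4 cuts → 4 fragments:
  5–63 → 59 bp
  64–74 → 11 bp
  75–123 → 49 bp
  124–209 then 1–4 → 86 + 4 = 90 bp
Sorted largest to smallest: 90, 59, 49, 11 bp.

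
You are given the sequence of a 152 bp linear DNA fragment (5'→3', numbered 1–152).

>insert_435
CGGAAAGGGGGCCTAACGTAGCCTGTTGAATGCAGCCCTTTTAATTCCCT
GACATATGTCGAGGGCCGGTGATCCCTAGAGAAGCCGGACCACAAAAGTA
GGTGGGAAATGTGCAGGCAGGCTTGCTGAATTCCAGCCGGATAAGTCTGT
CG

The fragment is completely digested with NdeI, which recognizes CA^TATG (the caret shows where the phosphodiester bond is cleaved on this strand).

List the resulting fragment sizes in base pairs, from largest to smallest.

The NdeI site (CATATG) starts at position 53.
NdeI cuts after base 2 of each site, so after position 54.
Linear molecule, 1 cut → 2 fragments:
  1–54 → 54 bp
  55–152 → 98 bp
Sorted largest to smallest: 98, 54 bp.

98, 54 bp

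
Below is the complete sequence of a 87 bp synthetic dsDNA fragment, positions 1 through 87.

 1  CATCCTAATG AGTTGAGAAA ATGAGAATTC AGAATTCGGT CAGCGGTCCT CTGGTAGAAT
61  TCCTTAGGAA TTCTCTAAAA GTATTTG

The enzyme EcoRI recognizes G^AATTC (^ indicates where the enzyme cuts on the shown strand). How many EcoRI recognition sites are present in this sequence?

GAATTC occurs starting at positions 25, 32, 57, 68.
EcoRI cuts at 4 sites.

4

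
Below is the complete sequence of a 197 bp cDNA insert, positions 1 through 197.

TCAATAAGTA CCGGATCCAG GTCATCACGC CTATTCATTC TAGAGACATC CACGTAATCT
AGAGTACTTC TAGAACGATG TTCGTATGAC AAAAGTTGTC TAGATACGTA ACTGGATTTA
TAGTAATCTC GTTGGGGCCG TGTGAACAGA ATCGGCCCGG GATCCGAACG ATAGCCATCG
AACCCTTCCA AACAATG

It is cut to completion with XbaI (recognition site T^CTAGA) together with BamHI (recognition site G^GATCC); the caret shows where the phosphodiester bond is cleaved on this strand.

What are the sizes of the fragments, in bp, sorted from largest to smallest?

61, 37, 30, 26, 19, 13, 11 bp

XbaI sites (TCTAGA) start at positions 39, 58, 69, 99.
XbaI cuts after the first base of each site, so after positions 39, 58, 69, 99.
BamHI sites (GGATCC) start at positions 13, 160.
BamHI cuts after the first base of each site, so after positions 13, 160.
Combined cut positions: 13, 39, 58, 69, 99, 160.
Linear molecule, 6 cuts → 7 fragments:
  1–13 → 13 bp
  14–39 → 26 bp
  40–58 → 19 bp
  59–69 → 11 bp
  70–99 → 30 bp
  100–160 → 61 bp
  161–197 → 37 bp
Sorted largest to smallest: 61, 37, 30, 26, 19, 13, 11 bp.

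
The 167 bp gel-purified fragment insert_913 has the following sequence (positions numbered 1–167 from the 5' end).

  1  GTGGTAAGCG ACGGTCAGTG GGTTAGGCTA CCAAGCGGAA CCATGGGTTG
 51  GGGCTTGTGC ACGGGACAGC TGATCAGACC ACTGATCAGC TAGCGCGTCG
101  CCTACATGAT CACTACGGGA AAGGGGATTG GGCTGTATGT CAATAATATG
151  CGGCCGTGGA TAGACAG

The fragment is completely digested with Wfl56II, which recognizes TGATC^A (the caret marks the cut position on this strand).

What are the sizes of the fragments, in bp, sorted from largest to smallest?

75, 56, 24, 12 bp

Wfl56II sites (TGATCA) start at positions 71, 83, 107.
Wfl56II cuts after base 5 of each site (before the last base), so after positions 75, 87, 111.
Linear molecule, 3 cuts → 4 fragments:
  1–75 → 75 bp
  76–87 → 12 bp
  88–111 → 24 bp
  112–167 → 56 bp
Sorted largest to smallest: 75, 56, 24, 12 bp.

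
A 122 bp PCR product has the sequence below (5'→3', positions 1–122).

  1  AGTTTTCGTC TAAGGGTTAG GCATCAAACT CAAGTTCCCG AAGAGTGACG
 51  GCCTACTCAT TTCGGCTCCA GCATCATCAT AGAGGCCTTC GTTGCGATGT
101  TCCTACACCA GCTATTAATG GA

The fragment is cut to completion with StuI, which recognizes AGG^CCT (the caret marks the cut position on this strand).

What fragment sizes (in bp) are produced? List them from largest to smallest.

The StuI site (AGGCCT) starts at position 83.
StuI cuts after base 3 of each site, so after position 85.
Linear molecule, 1 cut → 2 fragments:
  1–85 → 85 bp
  86–122 → 37 bp
Sorted largest to smallest: 85, 37 bp.

85, 37 bp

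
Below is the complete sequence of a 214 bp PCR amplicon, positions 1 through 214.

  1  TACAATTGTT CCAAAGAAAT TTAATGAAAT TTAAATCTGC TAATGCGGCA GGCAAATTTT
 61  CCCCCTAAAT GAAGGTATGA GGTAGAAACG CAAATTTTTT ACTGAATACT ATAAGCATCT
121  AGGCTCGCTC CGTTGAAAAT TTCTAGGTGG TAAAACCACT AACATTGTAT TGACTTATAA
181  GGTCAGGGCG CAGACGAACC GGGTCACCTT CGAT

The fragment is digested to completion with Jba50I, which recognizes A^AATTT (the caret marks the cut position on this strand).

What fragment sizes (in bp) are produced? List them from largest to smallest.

77, 45, 38, 27, 17, 10 bp

Jba50I sites (AAATTT) start at positions 17, 27, 54, 92, 137.
Jba50I cuts after the first base of each site, so after positions 17, 27, 54, 92, 137.
Linear molecule, 5 cuts → 6 fragments:
  1–17 → 17 bp
  18–27 → 10 bp
  28–54 → 27 bp
  55–92 → 38 bp
  93–137 → 45 bp
  138–214 → 77 bp
Sorted largest to smallest: 77, 45, 38, 27, 17, 10 bp.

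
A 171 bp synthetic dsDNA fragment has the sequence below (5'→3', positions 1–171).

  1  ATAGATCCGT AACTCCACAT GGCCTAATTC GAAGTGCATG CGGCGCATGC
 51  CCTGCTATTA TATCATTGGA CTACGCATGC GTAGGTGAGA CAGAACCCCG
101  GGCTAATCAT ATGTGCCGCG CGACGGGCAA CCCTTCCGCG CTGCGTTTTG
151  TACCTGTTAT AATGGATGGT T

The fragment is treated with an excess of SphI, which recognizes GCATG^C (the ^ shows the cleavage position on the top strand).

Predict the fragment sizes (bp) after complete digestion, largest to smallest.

92, 40, 30, 9 bp

SphI sites (GCATGC) start at positions 36, 45, 75.
SphI cuts after base 5 of each site (before the last base), so after positions 40, 49, 79.
Linear molecule, 3 cuts → 4 fragments:
  1–40 → 40 bp
  41–49 → 9 bp
  50–79 → 30 bp
  80–171 → 92 bp
Sorted largest to smallest: 92, 40, 30, 9 bp.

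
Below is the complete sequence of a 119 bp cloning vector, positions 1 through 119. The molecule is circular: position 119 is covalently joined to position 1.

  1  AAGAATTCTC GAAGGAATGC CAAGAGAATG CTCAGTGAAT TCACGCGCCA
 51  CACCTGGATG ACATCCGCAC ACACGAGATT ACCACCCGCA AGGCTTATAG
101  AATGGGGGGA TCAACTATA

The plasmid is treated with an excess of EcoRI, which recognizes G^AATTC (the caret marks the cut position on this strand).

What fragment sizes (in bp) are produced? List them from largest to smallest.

EcoRI sites (GAATTC) start at positions 3, 37.
EcoRI cuts after the first base of each site, so after positions 3, 37.
Circular molecule, 2 cuts → 2 fragments:
  4–37 → 34 bp
  38–119 then 1–3 → 82 + 3 = 85 bp
Sorted largest to smallest: 85, 34 bp.

85, 34 bp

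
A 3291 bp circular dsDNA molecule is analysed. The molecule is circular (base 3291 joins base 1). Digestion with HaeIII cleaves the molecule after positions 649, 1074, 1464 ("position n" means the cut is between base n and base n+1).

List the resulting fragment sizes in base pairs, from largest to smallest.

2476, 425, 390 bp

Circular molecule, 3 cuts → 3 fragments:
  1074 − 649 = 425 bp
  1464 − 1074 = 390 bp
  wrap: 3291 − 1464 + 649 = 2476 bp
Sorted largest to smallest: 2476, 425, 390 bp.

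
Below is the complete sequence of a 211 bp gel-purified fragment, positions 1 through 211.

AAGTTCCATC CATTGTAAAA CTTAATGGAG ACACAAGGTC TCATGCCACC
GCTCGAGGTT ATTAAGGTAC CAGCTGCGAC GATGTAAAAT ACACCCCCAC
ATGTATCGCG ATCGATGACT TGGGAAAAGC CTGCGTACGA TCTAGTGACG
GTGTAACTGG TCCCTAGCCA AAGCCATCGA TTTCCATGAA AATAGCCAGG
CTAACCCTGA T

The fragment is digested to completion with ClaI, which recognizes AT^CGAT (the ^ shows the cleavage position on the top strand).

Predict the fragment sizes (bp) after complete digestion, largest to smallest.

112, 65, 34 bp

ClaI sites (ATCGAT) start at positions 111, 176.
ClaI cuts after base 2 of each site, so after positions 112, 177.
Linear molecule, 2 cuts → 3 fragments:
  1–112 → 112 bp
  113–177 → 65 bp
  178–211 → 34 bp
Sorted largest to smallest: 112, 65, 34 bp.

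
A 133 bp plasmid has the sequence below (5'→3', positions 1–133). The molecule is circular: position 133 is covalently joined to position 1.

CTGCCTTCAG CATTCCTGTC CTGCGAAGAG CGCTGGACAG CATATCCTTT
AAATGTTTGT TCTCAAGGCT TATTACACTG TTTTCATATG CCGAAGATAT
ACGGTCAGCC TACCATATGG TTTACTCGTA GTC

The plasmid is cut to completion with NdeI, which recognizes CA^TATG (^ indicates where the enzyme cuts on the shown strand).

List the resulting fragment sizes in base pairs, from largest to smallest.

104, 29 bp

NdeI sites (CATATG) start at positions 85, 114.
NdeI cuts after base 2 of each site, so after positions 86, 115.
Circular molecule, 2 cuts → 2 fragments:
  87–115 → 29 bp
  116–133 then 1–86 → 18 + 86 = 104 bp
Sorted largest to smallest: 104, 29 bp.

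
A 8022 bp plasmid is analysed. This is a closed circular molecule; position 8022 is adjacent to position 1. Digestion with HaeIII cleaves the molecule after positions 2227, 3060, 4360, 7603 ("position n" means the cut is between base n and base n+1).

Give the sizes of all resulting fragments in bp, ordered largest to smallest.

3243, 2646, 1300, 833 bp

Circular molecule, 4 cuts → 4 fragments:
  3060 − 2227 = 833 bp
  4360 − 3060 = 1300 bp
  7603 − 4360 = 3243 bp
  wrap: 8022 − 7603 + 2227 = 2646 bp
Sorted largest to smallest: 3243, 2646, 1300, 833 bp.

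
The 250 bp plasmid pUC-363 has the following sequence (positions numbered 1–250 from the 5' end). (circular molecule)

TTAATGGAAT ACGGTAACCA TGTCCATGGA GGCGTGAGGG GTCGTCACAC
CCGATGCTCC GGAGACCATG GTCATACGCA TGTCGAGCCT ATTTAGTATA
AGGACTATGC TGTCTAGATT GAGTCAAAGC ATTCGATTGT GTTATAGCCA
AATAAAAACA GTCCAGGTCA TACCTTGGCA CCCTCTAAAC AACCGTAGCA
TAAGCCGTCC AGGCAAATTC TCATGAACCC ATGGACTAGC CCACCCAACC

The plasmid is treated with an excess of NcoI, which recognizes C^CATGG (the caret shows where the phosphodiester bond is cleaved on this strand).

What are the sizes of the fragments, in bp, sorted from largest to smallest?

163, 45, 42 bp

NcoI sites (CCATGG) start at positions 24, 66, 229.
NcoI cuts after the first base of each site, so after positions 24, 66, 229.
Circular molecule, 3 cuts → 3 fragments:
  25–66 → 42 bp
  67–229 → 163 bp
  230–250 then 1–24 → 21 + 24 = 45 bp
Sorted largest to smallest: 163, 45, 42 bp.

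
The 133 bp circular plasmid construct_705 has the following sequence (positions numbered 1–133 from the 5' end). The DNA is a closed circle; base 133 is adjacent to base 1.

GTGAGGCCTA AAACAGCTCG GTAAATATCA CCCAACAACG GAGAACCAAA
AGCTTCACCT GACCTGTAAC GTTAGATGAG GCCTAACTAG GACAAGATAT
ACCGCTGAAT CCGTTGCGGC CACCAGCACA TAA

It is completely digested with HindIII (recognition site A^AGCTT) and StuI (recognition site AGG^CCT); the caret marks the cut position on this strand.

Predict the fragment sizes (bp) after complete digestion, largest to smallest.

58, 44, 31 bp

The HindIII site (AAGCTT) starts at position 50.
HindIII cuts after the first base of each site, so after position 50.
StuI sites (AGGCCT) start at positions 4, 79.
StuI cuts after base 3 of each site, so after positions 6, 81.
Combined cut positions: 6, 50, 81.
Circular molecule, 3 cuts → 3 fragments:
  7–50 → 44 bp
  51–81 → 31 bp
  82–133 then 1–6 → 52 + 6 = 58 bp
Sorted largest to smallest: 58, 44, 31 bp.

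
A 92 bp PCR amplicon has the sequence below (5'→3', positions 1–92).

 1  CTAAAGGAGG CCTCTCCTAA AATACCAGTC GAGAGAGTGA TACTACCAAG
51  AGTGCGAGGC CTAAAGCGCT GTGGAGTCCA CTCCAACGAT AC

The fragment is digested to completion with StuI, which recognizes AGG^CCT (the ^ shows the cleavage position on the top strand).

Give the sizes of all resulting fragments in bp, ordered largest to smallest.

49, 33, 10 bp

StuI sites (AGGCCT) start at positions 8, 57.
StuI cuts after base 3 of each site, so after positions 10, 59.
Linear molecule, 2 cuts → 3 fragments:
  1–10 → 10 bp
  11–59 → 49 bp
  60–92 → 33 bp
Sorted largest to smallest: 49, 33, 10 bp.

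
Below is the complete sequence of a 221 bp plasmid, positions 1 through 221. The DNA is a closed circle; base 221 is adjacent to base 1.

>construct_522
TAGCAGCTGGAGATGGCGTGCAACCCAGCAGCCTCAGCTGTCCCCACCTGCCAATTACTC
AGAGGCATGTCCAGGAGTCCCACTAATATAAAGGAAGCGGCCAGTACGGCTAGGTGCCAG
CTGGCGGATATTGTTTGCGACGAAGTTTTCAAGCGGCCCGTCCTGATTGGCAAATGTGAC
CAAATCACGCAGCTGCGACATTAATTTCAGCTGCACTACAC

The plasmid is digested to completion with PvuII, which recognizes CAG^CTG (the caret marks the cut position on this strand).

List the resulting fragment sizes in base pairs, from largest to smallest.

PvuII sites (CAGCTG) start at positions 4, 35, 118, 190, 208.
PvuII cuts after base 3 of each site, so after positions 6, 37, 120, 192, 210.
Circular molecule, 5 cuts → 5 fragments:
  7–37 → 31 bp
  38–120 → 83 bp
  121–192 → 72 bp
  193–210 → 18 bp
  211–221 then 1–6 → 11 + 6 = 17 bp
Sorted largest to smallest: 83, 72, 31, 18, 17 bp.

83, 72, 31, 18, 17 bp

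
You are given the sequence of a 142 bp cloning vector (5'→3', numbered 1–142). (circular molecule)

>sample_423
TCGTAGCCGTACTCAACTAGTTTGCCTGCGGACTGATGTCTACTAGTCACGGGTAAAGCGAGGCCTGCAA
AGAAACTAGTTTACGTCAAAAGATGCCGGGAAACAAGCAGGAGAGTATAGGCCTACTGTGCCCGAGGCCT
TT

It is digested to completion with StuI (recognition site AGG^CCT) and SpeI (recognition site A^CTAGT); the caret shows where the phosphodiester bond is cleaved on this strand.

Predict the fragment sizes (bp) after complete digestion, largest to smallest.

StuI sites (AGGCCT) start at positions 61, 119, 135.
StuI cuts after base 3 of each site, so after positions 63, 121, 137.
SpeI sites (ACTAGT) start at positions 16, 42, 75.
SpeI cuts after the first base of each site, so after positions 16, 42, 75.
Combined cut positions: 16, 42, 63, 75, 121, 137.
Circular molecule, 6 cuts → 6 fragments:
  17–42 → 26 bp
  43–63 → 21 bp
  64–75 → 12 bp
  76–121 → 46 bp
  122–137 → 16 bp
  138–142 then 1–16 → 5 + 16 = 21 bp
Sorted largest to smallest: 46, 26, 21, 21, 16, 12 bp.

46, 26, 21, 21, 16, 12 bp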